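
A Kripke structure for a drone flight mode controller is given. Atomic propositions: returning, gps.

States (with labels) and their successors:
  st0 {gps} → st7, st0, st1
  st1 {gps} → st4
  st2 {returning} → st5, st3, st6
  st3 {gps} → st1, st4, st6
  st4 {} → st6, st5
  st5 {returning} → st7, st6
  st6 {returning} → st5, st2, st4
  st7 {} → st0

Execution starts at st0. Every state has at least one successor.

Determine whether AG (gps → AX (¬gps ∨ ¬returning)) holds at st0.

Holds

States satisfying gps → AX (¬gps ∨ ¬returning): {st0, st1, st2, st3, st4, st5, st6, st7}.
States satisfying AG (gps → AX (¬gps ∨ ¬returning)): {st0, st1, st2, st3, st4, st5, st6, st7}.
Every state reachable from st0 satisfies gps → AX (¬gps ∨ ¬returning).
st0 ∈ Sat(AG (gps → AX (¬gps ∨ ¬returning))).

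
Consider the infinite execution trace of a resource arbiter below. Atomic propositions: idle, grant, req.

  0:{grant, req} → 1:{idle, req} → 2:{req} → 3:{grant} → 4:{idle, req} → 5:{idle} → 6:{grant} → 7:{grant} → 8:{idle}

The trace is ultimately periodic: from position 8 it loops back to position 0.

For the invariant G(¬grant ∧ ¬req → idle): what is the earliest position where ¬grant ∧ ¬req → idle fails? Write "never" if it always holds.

never

¬grant ∧ ¬req → idle holds at every position 0..8, and those are all the positions the trace ever visits, so the invariant G(¬grant ∧ ¬req → idle) is never violated.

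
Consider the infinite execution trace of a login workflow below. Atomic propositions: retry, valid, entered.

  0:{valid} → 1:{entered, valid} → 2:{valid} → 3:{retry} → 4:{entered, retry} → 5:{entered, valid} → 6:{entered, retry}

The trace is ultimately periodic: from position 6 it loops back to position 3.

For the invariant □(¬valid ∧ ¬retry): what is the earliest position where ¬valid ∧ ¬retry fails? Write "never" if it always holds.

0

At position 0 the labels are {valid}, so ¬valid ∧ ¬retry is false there. This is the first violation.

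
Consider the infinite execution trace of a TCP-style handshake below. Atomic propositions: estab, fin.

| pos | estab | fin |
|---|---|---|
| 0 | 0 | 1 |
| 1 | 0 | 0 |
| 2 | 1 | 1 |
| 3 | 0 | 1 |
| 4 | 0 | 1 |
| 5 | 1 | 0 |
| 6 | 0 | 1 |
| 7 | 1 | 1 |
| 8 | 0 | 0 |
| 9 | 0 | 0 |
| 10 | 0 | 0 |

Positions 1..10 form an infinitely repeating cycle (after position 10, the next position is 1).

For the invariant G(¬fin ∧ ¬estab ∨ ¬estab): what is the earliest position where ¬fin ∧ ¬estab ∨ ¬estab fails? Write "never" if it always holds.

2

Check ¬fin ∧ ¬estab ∨ ¬estab at each position in order: 0 ✓, 1 ✓.
At position 2 the labels are {estab, fin}, so ¬fin ∧ ¬estab ∨ ¬estab is false there. This is the first violation.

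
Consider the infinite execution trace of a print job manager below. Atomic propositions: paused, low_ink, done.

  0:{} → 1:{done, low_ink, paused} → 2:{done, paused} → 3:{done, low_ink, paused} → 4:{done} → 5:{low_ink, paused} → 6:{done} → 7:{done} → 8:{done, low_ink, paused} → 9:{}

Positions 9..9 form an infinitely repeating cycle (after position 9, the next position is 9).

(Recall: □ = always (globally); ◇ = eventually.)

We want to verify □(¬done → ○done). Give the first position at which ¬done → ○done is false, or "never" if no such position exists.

Check ¬done → ○done at each position in order: 0 ✓, 1 ✓, 2 ✓, 3 ✓, 4 ✓, 5 ✓, 6 ✓, 7 ✓, 8 ✓.
At position 9 the labels are {} and the next position 9 has {}, so ¬done → ○done is false there. This is the first violation.

9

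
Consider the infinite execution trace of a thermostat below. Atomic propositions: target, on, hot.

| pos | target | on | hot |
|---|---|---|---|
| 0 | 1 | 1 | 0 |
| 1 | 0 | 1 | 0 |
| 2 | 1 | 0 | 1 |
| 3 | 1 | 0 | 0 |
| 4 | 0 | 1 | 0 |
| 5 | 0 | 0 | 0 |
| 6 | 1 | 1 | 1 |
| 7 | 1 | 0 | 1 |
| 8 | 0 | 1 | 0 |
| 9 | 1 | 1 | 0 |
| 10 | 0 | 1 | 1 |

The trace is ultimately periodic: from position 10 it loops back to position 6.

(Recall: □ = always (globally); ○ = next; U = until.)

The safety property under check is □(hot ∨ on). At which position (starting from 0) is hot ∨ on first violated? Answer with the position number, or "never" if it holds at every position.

Check hot ∨ on at each position in order: 0 ✓, 1 ✓, 2 ✓.
At position 3 the labels are {target}, so hot ∨ on is false there. This is the first violation.

3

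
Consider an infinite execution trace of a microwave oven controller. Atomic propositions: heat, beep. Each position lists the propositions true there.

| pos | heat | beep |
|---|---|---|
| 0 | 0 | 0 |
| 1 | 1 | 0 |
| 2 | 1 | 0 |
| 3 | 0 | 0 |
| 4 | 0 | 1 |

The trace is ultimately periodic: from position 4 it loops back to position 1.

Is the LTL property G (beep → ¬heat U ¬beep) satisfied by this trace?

Satisfied

beep → ¬heat U ¬beep holds at every position 0..4, and those are all positions ever visited, so G (beep → ¬heat U ¬beep) holds.
Positions where beep holds: 4.
Check ¬heat U ¬beep at each: 4→ok.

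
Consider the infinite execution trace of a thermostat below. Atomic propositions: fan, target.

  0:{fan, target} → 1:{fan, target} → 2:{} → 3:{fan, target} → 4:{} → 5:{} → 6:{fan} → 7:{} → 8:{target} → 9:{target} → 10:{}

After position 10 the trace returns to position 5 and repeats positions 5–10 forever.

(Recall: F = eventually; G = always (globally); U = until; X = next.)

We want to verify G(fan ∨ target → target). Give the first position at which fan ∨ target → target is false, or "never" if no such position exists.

6

Check fan ∨ target → target at each position in order: 0 ✓, 1 ✓, 2 ✓, 3 ✓, 4 ✓, 5 ✓.
At position 6 the labels are {fan}, so fan ∨ target → target is false there. This is the first violation.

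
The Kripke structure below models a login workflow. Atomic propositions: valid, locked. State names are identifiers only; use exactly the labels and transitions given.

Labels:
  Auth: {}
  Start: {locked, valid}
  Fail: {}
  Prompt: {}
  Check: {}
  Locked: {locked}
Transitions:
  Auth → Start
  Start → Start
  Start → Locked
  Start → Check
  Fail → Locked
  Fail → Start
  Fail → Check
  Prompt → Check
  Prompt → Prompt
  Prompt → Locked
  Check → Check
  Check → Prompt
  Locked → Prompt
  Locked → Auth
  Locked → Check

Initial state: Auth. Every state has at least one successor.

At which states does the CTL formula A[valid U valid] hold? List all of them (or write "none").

{Start}

States satisfying valid: {Start}.
States satisfying A[valid U valid]: {Start}.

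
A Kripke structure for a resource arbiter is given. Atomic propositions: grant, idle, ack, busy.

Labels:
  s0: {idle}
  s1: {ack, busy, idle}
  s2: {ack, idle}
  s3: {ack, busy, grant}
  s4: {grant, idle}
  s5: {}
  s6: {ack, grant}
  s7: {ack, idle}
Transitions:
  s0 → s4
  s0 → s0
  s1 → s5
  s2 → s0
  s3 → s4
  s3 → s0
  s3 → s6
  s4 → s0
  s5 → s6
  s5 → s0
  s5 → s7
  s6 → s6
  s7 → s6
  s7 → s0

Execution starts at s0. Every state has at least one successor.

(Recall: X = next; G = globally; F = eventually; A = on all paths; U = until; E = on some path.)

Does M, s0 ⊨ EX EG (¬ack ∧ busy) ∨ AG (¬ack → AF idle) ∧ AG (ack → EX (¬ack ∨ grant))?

Holds

States satisfying EG (¬ack ∧ busy): ∅.
States satisfying EX EG (¬ack ∧ busy): ∅.
States satisfying ¬ack → AF idle: {s0, s1, s2, s3, s4, s6, s7}.
States satisfying AG (¬ack → AF idle): {s0, s2, s3, s4, s6, s7}.
States satisfying ack → EX (¬ack ∨ grant): {s0, s1, s2, s3, s4, s5, s6, s7}.
States satisfying AG (ack → EX (¬ack ∨ grant)): {s0, s1, s2, s3, s4, s5, s6, s7}.
States satisfying AG (¬ack → AF idle) ∧ AG (ack → EX (¬ack ∨ grant)): {s0, s2, s3, s4, s6, s7}.
States satisfying EX EG (¬ack ∧ busy) ∨ AG (¬ack → AF idle) ∧ AG (ack → EX (¬ack ∨ grant)): {s0, s2, s3, s4, s6, s7}.
s0 ∈ Sat(EX EG (¬ack ∧ busy) ∨ AG (¬ack → AF idle) ∧ AG (ack → EX (¬ack ∨ grant))).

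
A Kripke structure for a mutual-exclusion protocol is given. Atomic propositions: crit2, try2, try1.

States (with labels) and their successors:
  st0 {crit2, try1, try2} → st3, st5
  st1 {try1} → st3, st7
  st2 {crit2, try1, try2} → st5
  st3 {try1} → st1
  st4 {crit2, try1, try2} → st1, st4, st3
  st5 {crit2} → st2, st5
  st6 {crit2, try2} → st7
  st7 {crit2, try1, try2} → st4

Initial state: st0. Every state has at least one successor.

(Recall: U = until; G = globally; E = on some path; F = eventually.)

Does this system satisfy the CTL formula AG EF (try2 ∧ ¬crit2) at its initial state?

Does not hold

States satisfying EF (try2 ∧ ¬crit2): ∅.
States satisfying AG EF (try2 ∧ ¬crit2): ∅.
st0 is reachable from st0 and violates EF (try2 ∧ ¬crit2), so AG fails at st0.
st0 ∉ Sat(AG EF (try2 ∧ ¬crit2)).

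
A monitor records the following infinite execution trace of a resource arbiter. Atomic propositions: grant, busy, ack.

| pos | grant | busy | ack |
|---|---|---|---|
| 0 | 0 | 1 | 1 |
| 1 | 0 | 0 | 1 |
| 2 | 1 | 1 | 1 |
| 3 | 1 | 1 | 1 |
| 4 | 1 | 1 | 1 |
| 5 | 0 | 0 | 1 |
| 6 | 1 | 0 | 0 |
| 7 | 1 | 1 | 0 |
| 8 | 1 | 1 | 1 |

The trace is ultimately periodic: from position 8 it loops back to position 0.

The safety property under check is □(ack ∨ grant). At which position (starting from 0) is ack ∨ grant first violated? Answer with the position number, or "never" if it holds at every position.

never

ack ∨ grant holds at every position 0..8, and those are all the positions the trace ever visits, so the invariant □(ack ∨ grant) is never violated.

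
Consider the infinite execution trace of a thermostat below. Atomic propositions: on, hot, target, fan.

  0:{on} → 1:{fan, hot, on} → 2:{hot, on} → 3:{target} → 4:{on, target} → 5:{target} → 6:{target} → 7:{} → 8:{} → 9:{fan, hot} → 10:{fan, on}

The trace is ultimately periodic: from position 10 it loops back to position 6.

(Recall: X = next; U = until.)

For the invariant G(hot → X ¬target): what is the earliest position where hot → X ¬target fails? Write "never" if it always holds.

2

Check hot → X ¬target at each position in order: 0 ✓, 1 ✓.
At position 2 the labels are {hot, on} and the next position 3 has {target}, so hot → X ¬target is false there. This is the first violation.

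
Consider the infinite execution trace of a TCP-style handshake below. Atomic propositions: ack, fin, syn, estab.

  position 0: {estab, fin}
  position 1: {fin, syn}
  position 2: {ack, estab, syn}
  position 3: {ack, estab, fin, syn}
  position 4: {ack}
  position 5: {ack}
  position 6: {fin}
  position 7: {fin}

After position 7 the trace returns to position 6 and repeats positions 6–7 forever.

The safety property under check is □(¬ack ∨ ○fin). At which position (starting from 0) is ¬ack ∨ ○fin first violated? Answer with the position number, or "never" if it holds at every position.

Check ¬ack ∨ ○fin at each position in order: 0 ✓, 1 ✓, 2 ✓.
At position 3 the labels are {ack, estab, fin, syn} and the next position 4 has {ack}, so ¬ack ∨ ○fin is false there. This is the first violation.

3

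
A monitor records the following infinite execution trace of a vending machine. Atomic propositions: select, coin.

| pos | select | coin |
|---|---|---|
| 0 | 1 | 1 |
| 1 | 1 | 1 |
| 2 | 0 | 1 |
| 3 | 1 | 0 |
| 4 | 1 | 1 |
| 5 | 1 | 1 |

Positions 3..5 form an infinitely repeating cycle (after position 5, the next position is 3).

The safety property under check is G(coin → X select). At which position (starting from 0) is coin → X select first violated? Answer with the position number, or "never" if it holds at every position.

Check coin → X select at each position in order: 0 ✓.
At position 1 the labels are {coin, select} and the next position 2 has {coin}, so coin → X select is false there. This is the first violation.

1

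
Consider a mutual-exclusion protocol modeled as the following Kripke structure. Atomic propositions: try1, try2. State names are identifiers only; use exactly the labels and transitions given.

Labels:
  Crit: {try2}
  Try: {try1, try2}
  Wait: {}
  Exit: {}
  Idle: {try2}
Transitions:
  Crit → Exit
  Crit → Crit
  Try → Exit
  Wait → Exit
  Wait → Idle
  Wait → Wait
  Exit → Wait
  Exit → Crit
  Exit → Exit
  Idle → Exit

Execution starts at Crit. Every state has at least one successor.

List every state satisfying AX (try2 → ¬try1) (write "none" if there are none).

{Crit, Try, Wait, Exit, Idle}

States satisfying try2 → ¬try1: {Crit, Wait, Exit, Idle}.
States satisfying AX (try2 → ¬try1): {Crit, Try, Wait, Exit, Idle}.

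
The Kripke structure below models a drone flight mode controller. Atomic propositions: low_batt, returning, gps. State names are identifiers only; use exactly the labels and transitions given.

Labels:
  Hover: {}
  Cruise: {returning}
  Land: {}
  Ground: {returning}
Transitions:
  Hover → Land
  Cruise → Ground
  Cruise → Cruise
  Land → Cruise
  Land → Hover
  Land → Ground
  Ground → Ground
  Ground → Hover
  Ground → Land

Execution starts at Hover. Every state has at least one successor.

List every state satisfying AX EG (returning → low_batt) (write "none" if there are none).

{Hover}

States satisfying EG (returning → low_batt): {Hover, Land}.
States satisfying AX EG (returning → low_batt): {Hover}.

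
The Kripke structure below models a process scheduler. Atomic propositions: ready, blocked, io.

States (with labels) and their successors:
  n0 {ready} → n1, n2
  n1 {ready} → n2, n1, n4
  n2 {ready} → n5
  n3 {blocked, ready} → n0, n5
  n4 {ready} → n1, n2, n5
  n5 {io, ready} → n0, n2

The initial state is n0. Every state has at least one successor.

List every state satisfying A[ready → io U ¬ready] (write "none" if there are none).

none

States satisfying ready → io: {n5}.
States satisfying ¬ready: ∅.
States satisfying A[ready → io U ¬ready]: ∅.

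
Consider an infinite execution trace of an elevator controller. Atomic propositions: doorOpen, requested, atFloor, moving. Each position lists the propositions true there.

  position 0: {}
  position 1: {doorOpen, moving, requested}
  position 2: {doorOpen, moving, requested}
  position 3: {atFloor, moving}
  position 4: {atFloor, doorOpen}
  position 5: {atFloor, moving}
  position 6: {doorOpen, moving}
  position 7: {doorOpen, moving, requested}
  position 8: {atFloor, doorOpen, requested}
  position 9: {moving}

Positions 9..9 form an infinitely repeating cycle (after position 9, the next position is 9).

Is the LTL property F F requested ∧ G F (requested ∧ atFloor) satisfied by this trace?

F requested holds at position 0, which is reachable from 0, so F F requested holds.
F (requested ∧ atFloor) must hold at every position from 0 onward. It fails at position 9, so G F (requested ∧ atFloor) is false.
At position 0: F F requested is true; G F (requested ∧ atFloor) is false; so F F requested ∧ G F (requested ∧ atFloor) is false.

Violated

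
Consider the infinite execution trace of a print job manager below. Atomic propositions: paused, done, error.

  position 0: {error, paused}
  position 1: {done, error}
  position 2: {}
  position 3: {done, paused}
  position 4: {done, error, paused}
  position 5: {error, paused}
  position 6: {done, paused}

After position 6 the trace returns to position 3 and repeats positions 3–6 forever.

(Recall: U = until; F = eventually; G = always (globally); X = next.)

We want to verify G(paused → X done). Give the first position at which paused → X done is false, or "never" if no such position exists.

Check paused → X done at each position in order: 0 ✓, 1 ✓, 2 ✓, 3 ✓.
At position 4 the labels are {done, error, paused} and the next position 5 has {error, paused}, so paused → X done is false there. This is the first violation.

4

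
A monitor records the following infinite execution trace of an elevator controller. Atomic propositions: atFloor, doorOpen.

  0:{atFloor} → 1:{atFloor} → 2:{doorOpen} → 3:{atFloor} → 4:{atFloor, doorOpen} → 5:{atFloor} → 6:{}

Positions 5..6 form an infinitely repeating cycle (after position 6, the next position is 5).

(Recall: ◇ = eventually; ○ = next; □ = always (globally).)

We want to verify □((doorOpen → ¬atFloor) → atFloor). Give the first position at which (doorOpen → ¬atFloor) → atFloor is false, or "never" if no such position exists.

2

Check (doorOpen → ¬atFloor) → atFloor at each position in order: 0 ✓, 1 ✓.
At position 2 the labels are {doorOpen}, so (doorOpen → ¬atFloor) → atFloor is false there. This is the first violation.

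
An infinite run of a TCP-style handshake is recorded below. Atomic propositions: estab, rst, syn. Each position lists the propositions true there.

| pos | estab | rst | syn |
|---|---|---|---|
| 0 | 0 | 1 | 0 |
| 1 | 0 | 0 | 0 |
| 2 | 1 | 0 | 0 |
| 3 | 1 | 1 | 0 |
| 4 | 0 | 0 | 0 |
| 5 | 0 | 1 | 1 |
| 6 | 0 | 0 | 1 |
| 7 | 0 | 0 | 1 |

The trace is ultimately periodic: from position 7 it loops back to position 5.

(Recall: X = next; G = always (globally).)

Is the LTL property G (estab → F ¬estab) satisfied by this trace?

estab → F ¬estab holds at every position 0..7, and those are all positions ever visited, so G (estab → F ¬estab) holds.
Positions where estab holds: 2, 3.
Check F ¬estab at each: 2→ok, 3→ok.

Holds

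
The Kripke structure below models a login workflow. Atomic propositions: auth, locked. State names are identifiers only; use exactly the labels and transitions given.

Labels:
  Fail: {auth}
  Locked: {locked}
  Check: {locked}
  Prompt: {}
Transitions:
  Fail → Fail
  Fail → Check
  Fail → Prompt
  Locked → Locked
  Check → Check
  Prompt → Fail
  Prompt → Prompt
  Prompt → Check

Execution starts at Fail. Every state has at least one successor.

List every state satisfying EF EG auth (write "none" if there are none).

{Fail, Prompt}

States satisfying EG auth: {Fail}.
States satisfying EF EG auth: {Fail, Prompt}.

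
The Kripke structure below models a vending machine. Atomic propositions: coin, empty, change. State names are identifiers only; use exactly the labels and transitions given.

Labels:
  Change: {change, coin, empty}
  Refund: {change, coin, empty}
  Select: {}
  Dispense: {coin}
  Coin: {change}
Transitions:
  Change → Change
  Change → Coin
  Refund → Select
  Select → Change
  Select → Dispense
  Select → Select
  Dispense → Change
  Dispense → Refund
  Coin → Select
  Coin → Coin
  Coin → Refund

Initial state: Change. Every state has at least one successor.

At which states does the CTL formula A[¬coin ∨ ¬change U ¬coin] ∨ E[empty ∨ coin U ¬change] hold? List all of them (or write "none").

States satisfying ¬coin ∨ ¬change: {Select, Dispense, Coin}.
States satisfying ¬coin: {Select, Coin}.
States satisfying A[¬coin ∨ ¬change U ¬coin]: {Select, Coin}.
States satisfying empty ∨ coin: {Change, Refund, Dispense}.
States satisfying ¬change: {Select, Dispense}.
States satisfying E[empty ∨ coin U ¬change]: {Refund, Select, Dispense}.
States satisfying A[¬coin ∨ ¬change U ¬coin] ∨ E[empty ∨ coin U ¬change]: {Refund, Select, Dispense, Coin}.

{Refund, Select, Dispense, Coin}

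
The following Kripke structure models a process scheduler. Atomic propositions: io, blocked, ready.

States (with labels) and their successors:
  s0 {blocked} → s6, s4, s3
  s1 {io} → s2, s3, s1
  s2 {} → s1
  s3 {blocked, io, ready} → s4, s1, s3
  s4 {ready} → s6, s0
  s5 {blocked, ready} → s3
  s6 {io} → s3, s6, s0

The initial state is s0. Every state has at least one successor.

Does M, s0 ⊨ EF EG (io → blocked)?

States satisfying EG (io → blocked): {s0, s3, s4, s5}.
States satisfying EF EG (io → blocked): {s0, s1, s2, s3, s4, s5, s6}.
Some path from s0 reaches a state where EG (io → blocked) holds.
s0 ∈ Sat(EF EG (io → blocked)).

Holds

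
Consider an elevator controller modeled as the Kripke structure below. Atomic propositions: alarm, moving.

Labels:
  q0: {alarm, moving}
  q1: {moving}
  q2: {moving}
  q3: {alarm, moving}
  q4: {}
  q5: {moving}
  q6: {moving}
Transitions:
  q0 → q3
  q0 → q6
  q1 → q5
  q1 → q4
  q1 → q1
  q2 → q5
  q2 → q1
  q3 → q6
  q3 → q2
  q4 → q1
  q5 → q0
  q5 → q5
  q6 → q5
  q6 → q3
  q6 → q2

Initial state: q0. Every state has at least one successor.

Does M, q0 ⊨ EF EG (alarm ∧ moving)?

States satisfying EG (alarm ∧ moving): ∅.
States satisfying EF EG (alarm ∧ moving): ∅.
No suitable path/successor from q0 witnesses the formula.
q0 ∉ Sat(EF EG (alarm ∧ moving)).

Violated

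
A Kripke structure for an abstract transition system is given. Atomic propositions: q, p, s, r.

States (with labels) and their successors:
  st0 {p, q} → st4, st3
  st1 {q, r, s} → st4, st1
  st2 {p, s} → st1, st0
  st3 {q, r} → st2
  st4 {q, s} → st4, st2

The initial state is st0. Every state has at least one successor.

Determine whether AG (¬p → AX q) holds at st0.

Violated

States satisfying ¬p → AX q: {st0, st1, st2}.
States satisfying AG (¬p → AX q): ∅.
st3 is reachable from st0 and violates ¬p → AX q, so AG fails at st0.
st0 ∉ Sat(AG (¬p → AX q)).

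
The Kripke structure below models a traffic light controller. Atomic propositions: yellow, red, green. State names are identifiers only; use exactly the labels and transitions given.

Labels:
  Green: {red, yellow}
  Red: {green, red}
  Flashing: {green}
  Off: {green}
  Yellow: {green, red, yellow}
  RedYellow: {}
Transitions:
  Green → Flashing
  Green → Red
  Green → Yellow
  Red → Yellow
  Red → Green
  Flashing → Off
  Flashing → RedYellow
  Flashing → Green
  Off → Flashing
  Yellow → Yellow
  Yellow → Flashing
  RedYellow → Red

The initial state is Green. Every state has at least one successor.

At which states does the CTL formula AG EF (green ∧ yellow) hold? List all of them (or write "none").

States satisfying EF (green ∧ yellow): {Green, Red, Flashing, Off, Yellow, RedYellow}.
States satisfying AG EF (green ∧ yellow): {Green, Red, Flashing, Off, Yellow, RedYellow}.

{Green, Red, Flashing, Off, Yellow, RedYellow}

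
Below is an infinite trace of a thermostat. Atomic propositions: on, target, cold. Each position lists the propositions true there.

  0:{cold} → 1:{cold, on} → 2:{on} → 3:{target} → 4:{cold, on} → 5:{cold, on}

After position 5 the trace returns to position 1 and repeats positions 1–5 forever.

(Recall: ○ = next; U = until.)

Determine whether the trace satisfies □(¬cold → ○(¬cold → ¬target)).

¬cold → ○(¬cold → ¬target) must hold at every position from 0 onward. It fails at position 2, so □(¬cold → ○(¬cold → ¬target)) is false.
Positions where ¬cold holds: 2, 3.
Check ○(¬cold → ¬target) at each: 2→fails, 3→ok.

Does not hold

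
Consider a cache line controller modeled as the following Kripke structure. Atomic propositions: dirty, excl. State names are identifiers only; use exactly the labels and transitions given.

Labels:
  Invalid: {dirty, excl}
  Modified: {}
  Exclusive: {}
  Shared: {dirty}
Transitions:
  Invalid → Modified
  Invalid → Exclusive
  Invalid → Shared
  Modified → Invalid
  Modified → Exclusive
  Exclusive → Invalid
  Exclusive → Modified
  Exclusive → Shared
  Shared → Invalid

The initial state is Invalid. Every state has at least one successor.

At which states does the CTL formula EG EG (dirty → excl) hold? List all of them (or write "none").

{Invalid, Modified, Exclusive}

States satisfying EG (dirty → excl): {Invalid, Modified, Exclusive}.
States satisfying EG EG (dirty → excl): {Invalid, Modified, Exclusive}.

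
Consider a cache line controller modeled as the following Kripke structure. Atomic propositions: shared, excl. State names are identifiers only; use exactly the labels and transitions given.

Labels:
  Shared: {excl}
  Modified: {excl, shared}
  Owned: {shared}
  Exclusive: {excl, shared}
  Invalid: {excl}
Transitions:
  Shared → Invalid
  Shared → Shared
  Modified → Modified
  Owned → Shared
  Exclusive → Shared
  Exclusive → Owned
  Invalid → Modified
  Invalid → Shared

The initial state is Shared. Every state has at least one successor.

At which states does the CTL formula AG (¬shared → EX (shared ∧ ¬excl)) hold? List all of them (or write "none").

{Modified}

States satisfying ¬shared → EX (shared ∧ ¬excl): {Modified, Owned, Exclusive}.
States satisfying AG (¬shared → EX (shared ∧ ¬excl)): {Modified}.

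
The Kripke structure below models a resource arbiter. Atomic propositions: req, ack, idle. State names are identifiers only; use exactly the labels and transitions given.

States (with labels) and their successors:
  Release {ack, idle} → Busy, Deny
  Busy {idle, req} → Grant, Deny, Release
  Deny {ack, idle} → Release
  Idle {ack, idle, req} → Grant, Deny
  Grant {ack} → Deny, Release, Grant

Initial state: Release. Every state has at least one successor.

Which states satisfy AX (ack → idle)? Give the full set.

States satisfying ack → idle: {Release, Busy, Deny, Idle}.
States satisfying AX (ack → idle): {Release, Deny}.

{Release, Deny}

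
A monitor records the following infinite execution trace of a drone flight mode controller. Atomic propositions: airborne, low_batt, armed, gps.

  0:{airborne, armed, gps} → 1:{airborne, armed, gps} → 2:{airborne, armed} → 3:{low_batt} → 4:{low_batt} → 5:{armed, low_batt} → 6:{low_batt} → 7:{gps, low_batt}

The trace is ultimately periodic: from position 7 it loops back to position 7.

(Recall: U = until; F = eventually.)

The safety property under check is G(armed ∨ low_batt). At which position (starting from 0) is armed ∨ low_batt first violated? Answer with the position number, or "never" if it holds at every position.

armed ∨ low_batt holds at every position 0..7, and those are all the positions the trace ever visits, so the invariant G(armed ∨ low_batt) is never violated.

never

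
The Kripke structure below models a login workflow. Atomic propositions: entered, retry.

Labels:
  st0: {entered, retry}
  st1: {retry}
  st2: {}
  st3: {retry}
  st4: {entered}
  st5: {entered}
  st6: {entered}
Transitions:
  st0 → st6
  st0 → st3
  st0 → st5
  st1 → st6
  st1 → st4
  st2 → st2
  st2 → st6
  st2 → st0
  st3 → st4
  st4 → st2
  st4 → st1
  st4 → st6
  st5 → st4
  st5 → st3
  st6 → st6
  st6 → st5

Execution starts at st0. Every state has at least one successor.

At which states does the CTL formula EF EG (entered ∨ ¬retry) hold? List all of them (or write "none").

States satisfying EG (entered ∨ ¬retry): {st0, st2, st4, st5, st6}.
States satisfying EF EG (entered ∨ ¬retry): {st0, st1, st2, st3, st4, st5, st6}.

{st0, st1, st2, st3, st4, st5, st6}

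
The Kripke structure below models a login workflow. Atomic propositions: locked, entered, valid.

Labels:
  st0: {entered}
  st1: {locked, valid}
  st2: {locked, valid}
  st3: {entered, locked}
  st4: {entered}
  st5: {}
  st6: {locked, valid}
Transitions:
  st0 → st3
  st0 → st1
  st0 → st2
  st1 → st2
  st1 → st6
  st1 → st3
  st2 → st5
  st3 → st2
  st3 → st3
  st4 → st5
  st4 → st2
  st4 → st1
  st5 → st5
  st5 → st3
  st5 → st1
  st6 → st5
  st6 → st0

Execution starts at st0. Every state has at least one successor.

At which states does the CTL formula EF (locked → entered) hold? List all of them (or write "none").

States satisfying locked → entered: {st0, st3, st4, st5}.
States satisfying EF (locked → entered): {st0, st1, st2, st3, st4, st5, st6}.

{st0, st1, st2, st3, st4, st5, st6}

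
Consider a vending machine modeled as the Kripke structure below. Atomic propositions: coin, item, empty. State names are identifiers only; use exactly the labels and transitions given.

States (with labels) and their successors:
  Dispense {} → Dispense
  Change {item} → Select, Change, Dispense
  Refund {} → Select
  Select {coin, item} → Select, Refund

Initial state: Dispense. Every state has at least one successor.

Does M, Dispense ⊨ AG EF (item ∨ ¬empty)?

Yes

States satisfying EF (item ∨ ¬empty): {Dispense, Change, Refund, Select}.
States satisfying AG EF (item ∨ ¬empty): {Dispense, Change, Refund, Select}.
Every state reachable from Dispense satisfies EF (item ∨ ¬empty).
Dispense ∈ Sat(AG EF (item ∨ ¬empty)).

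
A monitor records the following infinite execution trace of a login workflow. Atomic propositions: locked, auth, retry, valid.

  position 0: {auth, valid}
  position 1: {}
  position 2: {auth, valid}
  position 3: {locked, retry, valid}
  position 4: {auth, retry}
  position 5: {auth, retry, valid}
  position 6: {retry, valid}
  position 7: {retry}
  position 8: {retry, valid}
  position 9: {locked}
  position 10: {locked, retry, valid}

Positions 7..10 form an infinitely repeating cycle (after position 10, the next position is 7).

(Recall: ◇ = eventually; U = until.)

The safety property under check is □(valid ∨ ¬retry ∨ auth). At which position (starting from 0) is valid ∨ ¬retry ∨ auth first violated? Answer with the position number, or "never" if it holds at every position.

Check valid ∨ ¬retry ∨ auth at each position in order: 0 ✓, 1 ✓, 2 ✓, 3 ✓, 4 ✓, 5 ✓, 6 ✓.
At position 7 the labels are {retry}, so valid ∨ ¬retry ∨ auth is false there. This is the first violation.

7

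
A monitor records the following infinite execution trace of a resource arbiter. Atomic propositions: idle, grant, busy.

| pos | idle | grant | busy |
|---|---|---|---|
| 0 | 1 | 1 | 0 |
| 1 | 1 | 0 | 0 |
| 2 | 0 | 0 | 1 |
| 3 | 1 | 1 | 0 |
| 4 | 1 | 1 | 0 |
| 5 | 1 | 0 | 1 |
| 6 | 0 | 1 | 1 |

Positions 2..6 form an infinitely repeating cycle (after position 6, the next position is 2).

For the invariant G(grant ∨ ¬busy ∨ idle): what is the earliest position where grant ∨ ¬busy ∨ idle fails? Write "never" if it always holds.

2

Check grant ∨ ¬busy ∨ idle at each position in order: 0 ✓, 1 ✓.
At position 2 the labels are {busy}, so grant ∨ ¬busy ∨ idle is false there. This is the first violation.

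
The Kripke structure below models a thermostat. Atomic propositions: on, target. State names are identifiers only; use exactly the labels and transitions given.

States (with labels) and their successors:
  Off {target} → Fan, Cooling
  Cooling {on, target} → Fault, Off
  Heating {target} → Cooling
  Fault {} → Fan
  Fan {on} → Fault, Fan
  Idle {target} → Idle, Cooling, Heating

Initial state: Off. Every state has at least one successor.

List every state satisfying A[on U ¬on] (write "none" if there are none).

{Off, Cooling, Heating, Fault, Idle}

States satisfying on: {Cooling, Fan}.
States satisfying ¬on: {Off, Heating, Fault, Idle}.
States satisfying A[on U ¬on]: {Off, Cooling, Heating, Fault, Idle}.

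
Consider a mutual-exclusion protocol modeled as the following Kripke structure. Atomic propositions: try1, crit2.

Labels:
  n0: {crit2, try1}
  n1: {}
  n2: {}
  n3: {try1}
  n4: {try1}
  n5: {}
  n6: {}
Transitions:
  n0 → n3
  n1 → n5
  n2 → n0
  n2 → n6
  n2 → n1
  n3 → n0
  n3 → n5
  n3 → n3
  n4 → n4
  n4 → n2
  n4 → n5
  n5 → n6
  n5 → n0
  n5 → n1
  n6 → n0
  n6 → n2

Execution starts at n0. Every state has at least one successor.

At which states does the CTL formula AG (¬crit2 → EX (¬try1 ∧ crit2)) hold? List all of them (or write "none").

States satisfying ¬crit2 → EX (¬try1 ∧ crit2): {n0}.
States satisfying AG (¬crit2 → EX (¬try1 ∧ crit2)): ∅.

none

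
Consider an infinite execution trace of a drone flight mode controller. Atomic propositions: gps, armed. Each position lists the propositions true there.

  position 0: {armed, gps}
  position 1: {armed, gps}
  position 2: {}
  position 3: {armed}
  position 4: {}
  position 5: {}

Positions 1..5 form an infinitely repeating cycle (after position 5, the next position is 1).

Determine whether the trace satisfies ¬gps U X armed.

Satisfied

Walking from position 0: X armed first holds at position 0, and ¬gps holds at every earlier position along the way, so ¬gps U X armed holds.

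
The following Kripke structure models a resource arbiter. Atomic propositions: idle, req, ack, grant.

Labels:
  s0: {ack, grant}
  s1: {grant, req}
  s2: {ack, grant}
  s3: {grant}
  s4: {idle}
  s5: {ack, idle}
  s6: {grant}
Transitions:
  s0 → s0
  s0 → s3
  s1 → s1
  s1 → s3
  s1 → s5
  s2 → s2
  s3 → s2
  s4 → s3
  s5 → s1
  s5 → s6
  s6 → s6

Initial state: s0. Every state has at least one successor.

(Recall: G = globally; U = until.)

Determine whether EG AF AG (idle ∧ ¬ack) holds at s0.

Violated

States satisfying AF AG (idle ∧ ¬ack): ∅.
States satisfying EG AF AG (idle ∧ ¬ack): ∅.
No suitable path/successor from s0 witnesses the formula.
s0 ∉ Sat(EG AF AG (idle ∧ ¬ack)).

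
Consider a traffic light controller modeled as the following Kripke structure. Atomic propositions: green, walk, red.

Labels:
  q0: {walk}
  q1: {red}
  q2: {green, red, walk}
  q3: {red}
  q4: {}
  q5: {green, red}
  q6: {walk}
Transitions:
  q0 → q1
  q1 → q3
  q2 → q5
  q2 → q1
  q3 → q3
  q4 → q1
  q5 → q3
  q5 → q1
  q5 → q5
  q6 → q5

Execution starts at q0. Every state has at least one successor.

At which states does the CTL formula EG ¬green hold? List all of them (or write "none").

States satisfying ¬green: {q0, q1, q3, q4, q6}.
States satisfying EG ¬green: {q0, q1, q3, q4}.

{q0, q1, q3, q4}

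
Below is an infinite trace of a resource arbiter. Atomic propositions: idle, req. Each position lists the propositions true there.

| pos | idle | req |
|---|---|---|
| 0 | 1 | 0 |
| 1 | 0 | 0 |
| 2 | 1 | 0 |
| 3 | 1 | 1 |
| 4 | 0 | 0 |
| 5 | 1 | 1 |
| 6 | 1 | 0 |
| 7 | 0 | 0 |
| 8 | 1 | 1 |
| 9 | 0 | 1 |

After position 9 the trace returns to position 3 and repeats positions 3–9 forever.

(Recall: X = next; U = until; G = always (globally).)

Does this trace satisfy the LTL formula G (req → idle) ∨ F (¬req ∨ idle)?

req → idle must hold at every position from 0 onward. It fails at position 9, so G (req → idle) is false.
Positions where req holds: 3, 5, 8, 9.
Check idle at each: 3→ok, 5→ok, 8→ok, 9→fails.
¬req ∨ idle holds at position 0, which is reachable from 0, so F (¬req ∨ idle) holds.
At position 0: G (req → idle) is false; F (¬req ∨ idle) is true; so G (req → idle) ∨ F (¬req ∨ idle) is true.

Yes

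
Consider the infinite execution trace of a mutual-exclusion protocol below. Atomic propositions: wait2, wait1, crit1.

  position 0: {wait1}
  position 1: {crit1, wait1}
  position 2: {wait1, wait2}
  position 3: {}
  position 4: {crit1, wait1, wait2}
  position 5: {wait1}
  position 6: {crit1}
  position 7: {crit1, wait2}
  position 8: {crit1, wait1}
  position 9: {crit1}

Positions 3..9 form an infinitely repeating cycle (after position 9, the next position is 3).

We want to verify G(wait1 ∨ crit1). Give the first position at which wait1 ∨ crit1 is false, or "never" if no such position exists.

3

Check wait1 ∨ crit1 at each position in order: 0 ✓, 1 ✓, 2 ✓.
At position 3 the labels are {}, so wait1 ∨ crit1 is false there. This is the first violation.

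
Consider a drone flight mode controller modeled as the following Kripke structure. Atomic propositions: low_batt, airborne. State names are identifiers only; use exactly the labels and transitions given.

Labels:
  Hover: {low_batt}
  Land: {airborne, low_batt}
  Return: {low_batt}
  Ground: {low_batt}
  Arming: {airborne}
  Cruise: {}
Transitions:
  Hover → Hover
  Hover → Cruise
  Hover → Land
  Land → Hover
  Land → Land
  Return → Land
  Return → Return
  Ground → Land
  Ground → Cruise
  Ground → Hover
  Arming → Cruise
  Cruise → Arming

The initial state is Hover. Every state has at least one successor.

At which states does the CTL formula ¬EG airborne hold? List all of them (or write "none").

{Hover, Return, Ground, Arming, Cruise}

States satisfying airborne: {Land, Arming}.
States satisfying EG airborne: {Land}.
States satisfying ¬EG airborne: {Hover, Return, Ground, Arming, Cruise}.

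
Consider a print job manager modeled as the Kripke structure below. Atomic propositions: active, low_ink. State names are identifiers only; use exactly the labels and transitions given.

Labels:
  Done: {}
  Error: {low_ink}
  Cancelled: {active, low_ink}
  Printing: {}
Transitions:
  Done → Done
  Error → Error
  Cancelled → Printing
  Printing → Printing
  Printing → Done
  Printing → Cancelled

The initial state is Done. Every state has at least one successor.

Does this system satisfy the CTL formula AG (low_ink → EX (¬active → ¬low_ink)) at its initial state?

Satisfied

States satisfying low_ink → EX (¬active → ¬low_ink): {Done, Cancelled, Printing}.
States satisfying AG (low_ink → EX (¬active → ¬low_ink)): {Done, Cancelled, Printing}.
Every state reachable from Done satisfies low_ink → EX (¬active → ¬low_ink).
Done ∈ Sat(AG (low_ink → EX (¬active → ¬low_ink))).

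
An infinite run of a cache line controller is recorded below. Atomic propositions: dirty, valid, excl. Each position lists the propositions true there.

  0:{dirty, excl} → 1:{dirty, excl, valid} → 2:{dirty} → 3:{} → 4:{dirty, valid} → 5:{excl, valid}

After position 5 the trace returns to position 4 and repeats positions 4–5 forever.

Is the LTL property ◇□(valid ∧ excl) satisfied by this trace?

□(valid ∧ excl) is false at every position 0..5, so it never becomes true and ◇□(valid ∧ excl) fails.

Does not hold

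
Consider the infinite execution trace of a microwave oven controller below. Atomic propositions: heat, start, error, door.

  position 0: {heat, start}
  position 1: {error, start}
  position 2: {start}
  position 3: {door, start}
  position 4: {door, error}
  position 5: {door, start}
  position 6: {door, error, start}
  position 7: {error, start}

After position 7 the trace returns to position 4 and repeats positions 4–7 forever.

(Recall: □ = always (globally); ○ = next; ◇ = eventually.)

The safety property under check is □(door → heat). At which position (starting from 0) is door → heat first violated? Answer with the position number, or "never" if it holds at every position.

3

Check door → heat at each position in order: 0 ✓, 1 ✓, 2 ✓.
At position 3 the labels are {door, start}, so door → heat is false there. This is the first violation.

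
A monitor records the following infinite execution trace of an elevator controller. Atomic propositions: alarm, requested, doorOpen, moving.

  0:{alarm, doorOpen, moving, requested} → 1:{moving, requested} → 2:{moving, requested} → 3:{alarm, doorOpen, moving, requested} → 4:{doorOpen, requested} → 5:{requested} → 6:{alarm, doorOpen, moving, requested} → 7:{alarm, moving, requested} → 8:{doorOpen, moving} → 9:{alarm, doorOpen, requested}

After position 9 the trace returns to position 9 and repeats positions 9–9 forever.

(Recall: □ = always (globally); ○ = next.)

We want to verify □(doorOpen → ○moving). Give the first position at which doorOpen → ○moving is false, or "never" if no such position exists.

3

Check doorOpen → ○moving at each position in order: 0 ✓, 1 ✓, 2 ✓.
At position 3 the labels are {alarm, doorOpen, moving, requested} and the next position 4 has {doorOpen, requested}, so doorOpen → ○moving is false there. This is the first violation.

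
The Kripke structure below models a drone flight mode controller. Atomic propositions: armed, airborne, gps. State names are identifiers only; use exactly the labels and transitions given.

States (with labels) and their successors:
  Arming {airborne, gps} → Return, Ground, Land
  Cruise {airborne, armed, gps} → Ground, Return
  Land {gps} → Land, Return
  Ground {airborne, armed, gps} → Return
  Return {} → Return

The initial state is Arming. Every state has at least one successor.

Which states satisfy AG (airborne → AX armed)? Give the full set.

{Land, Return}

States satisfying airborne → AX armed: {Land, Return}.
States satisfying AG (airborne → AX armed): {Land, Return}.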